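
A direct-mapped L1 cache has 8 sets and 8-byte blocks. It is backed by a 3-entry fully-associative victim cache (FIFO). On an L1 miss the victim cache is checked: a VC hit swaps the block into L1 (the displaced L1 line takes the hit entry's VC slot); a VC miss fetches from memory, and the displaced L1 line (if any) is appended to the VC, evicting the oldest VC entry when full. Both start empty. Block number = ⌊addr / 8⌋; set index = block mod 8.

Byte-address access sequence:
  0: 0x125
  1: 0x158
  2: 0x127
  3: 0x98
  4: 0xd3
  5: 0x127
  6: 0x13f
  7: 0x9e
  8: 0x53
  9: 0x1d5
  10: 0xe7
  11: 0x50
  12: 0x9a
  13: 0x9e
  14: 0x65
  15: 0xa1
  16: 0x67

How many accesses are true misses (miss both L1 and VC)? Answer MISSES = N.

MISSES = 10

0: 0x125 (blk 36, set 4) → MISS  vc=[]
1: 0x158 (blk 43, set 3) → MISS  vc=[]
2: 0x127 (blk 36, set 4) → L1-HIT  vc=[]
3: 0x98 (blk 19, set 3) → MISS  vc=[43]
4: 0xd3 (blk 26, set 2) → MISS  vc=[43]
5: 0x127 (blk 36, set 4) → L1-HIT  vc=[43]
6: 0x13f (blk 39, set 7) → MISS  vc=[43]
7: 0x9e (blk 19, set 3) → L1-HIT  vc=[43]
8: 0x53 (blk 10, set 2) → MISS  vc=[43, 26]
9: 0x1d5 (blk 58, set 2) → MISS  vc=[43, 26, 10]
10: 0xe7 (blk 28, set 4) → MISS  vc=[26, 10, 36]
11: 0x50 (blk 10, set 2) → VC-HIT  vc=[26, 58, 36]
12: 0x9a (blk 19, set 3) → L1-HIT  vc=[26, 58, 36]
13: 0x9e (blk 19, set 3) → L1-HIT  vc=[26, 58, 36]
14: 0x65 (blk 12, set 4) → MISS  vc=[58, 36, 28]
15: 0xa1 (blk 20, set 4) → MISS  vc=[36, 28, 12]
16: 0x67 (blk 12, set 4) → VC-HIT  vc=[36, 28, 20]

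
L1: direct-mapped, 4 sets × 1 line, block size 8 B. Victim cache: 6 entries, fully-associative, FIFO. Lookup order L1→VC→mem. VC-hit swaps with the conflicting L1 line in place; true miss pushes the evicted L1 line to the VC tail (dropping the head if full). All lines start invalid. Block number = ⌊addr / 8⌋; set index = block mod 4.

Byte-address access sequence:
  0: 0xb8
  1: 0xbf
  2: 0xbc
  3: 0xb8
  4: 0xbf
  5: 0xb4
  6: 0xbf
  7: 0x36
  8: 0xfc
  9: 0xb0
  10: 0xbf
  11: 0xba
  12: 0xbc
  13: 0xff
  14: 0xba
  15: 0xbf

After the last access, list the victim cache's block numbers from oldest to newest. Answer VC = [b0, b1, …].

#0 0xb8→b23/s3 MISS; vc=[]
#1 0xbf→b23/s3 L1-HIT; vc=[]
#2 0xbc→b23/s3 L1-HIT; vc=[]
#3 0xb8→b23/s3 L1-HIT; vc=[]
#4 0xbf→b23/s3 L1-HIT; vc=[]
#5 0xb4→b22/s2 MISS; vc=[]
#6 0xbf→b23/s3 L1-HIT; vc=[]
#7 0x36→b6/s2 MISS; vc=[22]
#8 0xfc→b31/s3 MISS; vc=[22,23]
#9 0xb0→b22/s2 VC-HIT; vc=[6,23]
#10 0xbf→b23/s3 VC-HIT; vc=[6,31]
#11 0xba→b23/s3 L1-HIT; vc=[6,31]
#12 0xbc→b23/s3 L1-HIT; vc=[6,31]
#13 0xff→b31/s3 VC-HIT; vc=[6,23]
#14 0xba→b23/s3 VC-HIT; vc=[6,31]
#15 0xbf→b23/s3 L1-HIT; vc=[6,31]

VC = [6, 31]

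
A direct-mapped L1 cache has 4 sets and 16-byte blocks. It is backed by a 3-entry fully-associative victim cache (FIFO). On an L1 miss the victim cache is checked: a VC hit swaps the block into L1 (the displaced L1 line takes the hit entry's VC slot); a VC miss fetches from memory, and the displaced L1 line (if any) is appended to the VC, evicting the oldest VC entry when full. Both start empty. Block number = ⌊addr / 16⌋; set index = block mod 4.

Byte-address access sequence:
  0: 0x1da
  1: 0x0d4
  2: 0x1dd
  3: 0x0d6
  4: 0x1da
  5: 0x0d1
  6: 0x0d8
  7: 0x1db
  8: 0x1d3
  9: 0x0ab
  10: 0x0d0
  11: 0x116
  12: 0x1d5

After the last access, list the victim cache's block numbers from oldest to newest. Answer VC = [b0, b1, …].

  [0] addr=0x1da blk=29 s=1: MISS | VC []
  [1] addr=0xd4 blk=13 s=1: MISS | VC [29]
  [2] addr=0x1dd blk=29 s=1: VC-HIT | VC [13]
  [3] addr=0xd6 blk=13 s=1: VC-HIT | VC [29]
  [4] addr=0x1da blk=29 s=1: VC-HIT | VC [13]
  [5] addr=0xd1 blk=13 s=1: VC-HIT | VC [29]
  [6] addr=0xd8 blk=13 s=1: L1-HIT | VC [29]
  [7] addr=0x1db blk=29 s=1: VC-HIT | VC [13]
  [8] addr=0x1d3 blk=29 s=1: L1-HIT | VC [13]
  [9] addr=0xab blk=10 s=2: MISS | VC [13]
  [10] addr=0xd0 blk=13 s=1: VC-HIT | VC [29]
  [11] addr=0x116 blk=17 s=1: MISS | VC [29, 13]
  [12] addr=0x1d5 blk=29 s=1: VC-HIT | VC [17, 13]

VC = [17, 13]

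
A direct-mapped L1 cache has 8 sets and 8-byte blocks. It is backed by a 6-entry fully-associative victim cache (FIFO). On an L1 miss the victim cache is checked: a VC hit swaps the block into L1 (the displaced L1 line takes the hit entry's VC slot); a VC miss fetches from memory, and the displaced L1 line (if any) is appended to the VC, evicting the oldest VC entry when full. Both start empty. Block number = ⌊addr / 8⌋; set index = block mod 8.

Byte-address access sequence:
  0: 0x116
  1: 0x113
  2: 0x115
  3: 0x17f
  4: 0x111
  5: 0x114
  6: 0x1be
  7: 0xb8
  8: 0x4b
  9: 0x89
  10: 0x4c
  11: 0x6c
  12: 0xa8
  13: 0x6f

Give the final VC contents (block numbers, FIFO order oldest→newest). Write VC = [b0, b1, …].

  [0] addr=0x116 blk=34 s=2: MISS | VC []
  [1] addr=0x113 blk=34 s=2: L1-HIT | VC []
  [2] addr=0x115 blk=34 s=2: L1-HIT | VC []
  [3] addr=0x17f blk=47 s=7: MISS | VC []
  [4] addr=0x111 blk=34 s=2: L1-HIT | VC []
  [5] addr=0x114 blk=34 s=2: L1-HIT | VC []
  [6] addr=0x1be blk=55 s=7: MISS | VC [47]
  [7] addr=0xb8 blk=23 s=7: MISS | VC [47, 55]
  [8] addr=0x4b blk=9 s=1: MISS | VC [47, 55]
  [9] addr=0x89 blk=17 s=1: MISS | VC [47, 55, 9]
  [10] addr=0x4c blk=9 s=1: VC-HIT | VC [47, 55, 17]
  [11] addr=0x6c blk=13 s=5: MISS | VC [47, 55, 17]
  [12] addr=0xa8 blk=21 s=5: MISS | VC [47, 55, 17, 13]
  [13] addr=0x6f blk=13 s=5: VC-HIT | VC [47, 55, 17, 21]

VC = [47, 55, 17, 21]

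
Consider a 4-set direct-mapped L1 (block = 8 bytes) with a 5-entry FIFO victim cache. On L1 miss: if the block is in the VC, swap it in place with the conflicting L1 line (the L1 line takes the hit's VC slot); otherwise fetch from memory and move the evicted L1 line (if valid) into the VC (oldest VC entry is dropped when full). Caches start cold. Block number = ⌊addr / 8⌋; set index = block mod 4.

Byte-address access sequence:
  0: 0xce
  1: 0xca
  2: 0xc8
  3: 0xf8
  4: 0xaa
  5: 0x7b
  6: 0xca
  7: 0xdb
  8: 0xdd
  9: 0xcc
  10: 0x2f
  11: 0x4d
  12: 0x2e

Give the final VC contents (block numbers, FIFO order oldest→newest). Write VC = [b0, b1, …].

VC = [21, 31, 15, 25, 9]

#0 0xce→b25/s1 MISS; vc=[]
#1 0xca→b25/s1 L1-HIT; vc=[]
#2 0xc8→b25/s1 L1-HIT; vc=[]
#3 0xf8→b31/s3 MISS; vc=[]
#4 0xaa→b21/s1 MISS; vc=[25]
#5 0x7b→b15/s3 MISS; vc=[25,31]
#6 0xca→b25/s1 VC-HIT; vc=[21,31]
#7 0xdb→b27/s3 MISS; vc=[21,31,15]
#8 0xdd→b27/s3 L1-HIT; vc=[21,31,15]
#9 0xcc→b25/s1 L1-HIT; vc=[21,31,15]
#10 0x2f→b5/s1 MISS; vc=[21,31,15,25]
#11 0x4d→b9/s1 MISS; vc=[21,31,15,25,5]
#12 0x2e→b5/s1 VC-HIT; vc=[21,31,15,25,9]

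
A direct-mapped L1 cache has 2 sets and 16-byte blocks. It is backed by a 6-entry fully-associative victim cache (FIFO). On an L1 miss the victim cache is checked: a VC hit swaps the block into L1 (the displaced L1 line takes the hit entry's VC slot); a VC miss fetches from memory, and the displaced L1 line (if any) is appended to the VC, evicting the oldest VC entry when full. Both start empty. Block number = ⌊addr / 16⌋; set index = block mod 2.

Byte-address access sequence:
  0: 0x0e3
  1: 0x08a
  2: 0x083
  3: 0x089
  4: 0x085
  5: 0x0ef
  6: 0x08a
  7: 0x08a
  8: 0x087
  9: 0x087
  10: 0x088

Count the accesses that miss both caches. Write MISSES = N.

MISSES = 2

#0 0xe3→b14/s0 MISS; vc=[]
#1 0x8a→b8/s0 MISS; vc=[14]
#2 0x83→b8/s0 L1-HIT; vc=[14]
#3 0x89→b8/s0 L1-HIT; vc=[14]
#4 0x85→b8/s0 L1-HIT; vc=[14]
#5 0xef→b14/s0 VC-HIT; vc=[8]
#6 0x8a→b8/s0 VC-HIT; vc=[14]
#7 0x8a→b8/s0 L1-HIT; vc=[14]
#8 0x87→b8/s0 L1-HIT; vc=[14]
#9 0x87→b8/s0 L1-HIT; vc=[14]
#10 0x88→b8/s0 L1-HIT; vc=[14]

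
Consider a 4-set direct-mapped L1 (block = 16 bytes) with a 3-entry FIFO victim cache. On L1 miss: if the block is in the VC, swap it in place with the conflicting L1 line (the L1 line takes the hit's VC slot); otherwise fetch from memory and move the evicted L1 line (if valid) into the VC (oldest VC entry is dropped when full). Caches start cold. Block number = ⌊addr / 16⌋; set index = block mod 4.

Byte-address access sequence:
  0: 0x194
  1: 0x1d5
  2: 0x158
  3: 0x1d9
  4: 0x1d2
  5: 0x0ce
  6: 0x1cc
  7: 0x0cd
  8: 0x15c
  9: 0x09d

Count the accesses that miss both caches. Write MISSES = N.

MISSES = 6

  [0] addr=0x194 blk=25 s=1: MISS | VC []
  [1] addr=0x1d5 blk=29 s=1: MISS | VC [25]
  [2] addr=0x158 blk=21 s=1: MISS | VC [25, 29]
  [3] addr=0x1d9 blk=29 s=1: VC-HIT | VC [25, 21]
  [4] addr=0x1d2 blk=29 s=1: L1-HIT | VC [25, 21]
  [5] addr=0xce blk=12 s=0: MISS | VC [25, 21]
  [6] addr=0x1cc blk=28 s=0: MISS | VC [25, 21, 12]
  [7] addr=0xcd blk=12 s=0: VC-HIT | VC [25, 21, 28]
  [8] addr=0x15c blk=21 s=1: VC-HIT | VC [25, 29, 28]
  [9] addr=0x9d blk=9 s=1: MISS | VC [29, 28, 21]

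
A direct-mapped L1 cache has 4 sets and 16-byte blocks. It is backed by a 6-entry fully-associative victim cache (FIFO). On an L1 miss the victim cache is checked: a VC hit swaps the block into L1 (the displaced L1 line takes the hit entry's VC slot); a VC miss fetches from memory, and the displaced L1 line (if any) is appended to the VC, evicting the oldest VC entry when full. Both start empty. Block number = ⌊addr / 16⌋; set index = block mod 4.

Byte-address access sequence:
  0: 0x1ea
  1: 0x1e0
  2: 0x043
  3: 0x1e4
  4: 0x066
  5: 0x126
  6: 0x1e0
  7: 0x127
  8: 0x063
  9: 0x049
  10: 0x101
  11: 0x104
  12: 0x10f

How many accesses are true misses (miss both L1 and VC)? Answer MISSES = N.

0: 0x1ea (blk 30, set 2) → MISS  vc=[]
1: 0x1e0 (blk 30, set 2) → L1-HIT  vc=[]
2: 0x43 (blk 4, set 0) → MISS  vc=[]
3: 0x1e4 (blk 30, set 2) → L1-HIT  vc=[]
4: 0x66 (blk 6, set 2) → MISS  vc=[30]
5: 0x126 (blk 18, set 2) → MISS  vc=[30, 6]
6: 0x1e0 (blk 30, set 2) → VC-HIT  vc=[18, 6]
7: 0x127 (blk 18, set 2) → VC-HIT  vc=[30, 6]
8: 0x63 (blk 6, set 2) → VC-HIT  vc=[30, 18]
9: 0x49 (blk 4, set 0) → L1-HIT  vc=[30, 18]
10: 0x101 (blk 16, set 0) → MISS  vc=[30, 18, 4]
11: 0x104 (blk 16, set 0) → L1-HIT  vc=[30, 18, 4]
12: 0x10f (blk 16, set 0) → L1-HIT  vc=[30, 18, 4]

MISSES = 5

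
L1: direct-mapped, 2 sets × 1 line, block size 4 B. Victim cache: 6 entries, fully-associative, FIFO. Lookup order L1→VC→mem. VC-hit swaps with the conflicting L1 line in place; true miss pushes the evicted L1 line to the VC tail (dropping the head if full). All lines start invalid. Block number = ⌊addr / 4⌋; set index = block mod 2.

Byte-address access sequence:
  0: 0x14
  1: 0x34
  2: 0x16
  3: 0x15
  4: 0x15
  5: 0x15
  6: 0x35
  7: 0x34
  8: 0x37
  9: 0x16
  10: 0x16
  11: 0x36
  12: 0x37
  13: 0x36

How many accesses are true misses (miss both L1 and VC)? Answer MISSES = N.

#0 0x14→b5/s1 MISS; vc=[]
#1 0x34→b13/s1 MISS; vc=[5]
#2 0x16→b5/s1 VC-HIT; vc=[13]
#3 0x15→b5/s1 L1-HIT; vc=[13]
#4 0x15→b5/s1 L1-HIT; vc=[13]
#5 0x15→b5/s1 L1-HIT; vc=[13]
#6 0x35→b13/s1 VC-HIT; vc=[5]
#7 0x34→b13/s1 L1-HIT; vc=[5]
#8 0x37→b13/s1 L1-HIT; vc=[5]
#9 0x16→b5/s1 VC-HIT; vc=[13]
#10 0x16→b5/s1 L1-HIT; vc=[13]
#11 0x36→b13/s1 VC-HIT; vc=[5]
#12 0x37→b13/s1 L1-HIT; vc=[5]
#13 0x36→b13/s1 L1-HIT; vc=[5]

MISSES = 2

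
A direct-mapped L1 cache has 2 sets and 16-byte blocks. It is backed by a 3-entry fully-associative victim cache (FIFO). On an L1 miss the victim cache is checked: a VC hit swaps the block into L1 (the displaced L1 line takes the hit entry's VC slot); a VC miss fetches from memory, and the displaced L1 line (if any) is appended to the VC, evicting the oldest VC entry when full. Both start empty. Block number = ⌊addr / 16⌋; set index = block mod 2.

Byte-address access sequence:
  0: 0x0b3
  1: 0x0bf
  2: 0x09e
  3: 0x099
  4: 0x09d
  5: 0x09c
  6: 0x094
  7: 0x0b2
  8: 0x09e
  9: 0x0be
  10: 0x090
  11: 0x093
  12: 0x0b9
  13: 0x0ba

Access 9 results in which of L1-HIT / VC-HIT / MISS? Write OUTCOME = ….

OUTCOME = VC-HIT

  [0] addr=0xb3 blk=11 s=1: MISS | VC []
  [1] addr=0xbf blk=11 s=1: L1-HIT | VC []
  [2] addr=0x9e blk=9 s=1: MISS | VC [11]
  [3] addr=0x99 blk=9 s=1: L1-HIT | VC [11]
  [4] addr=0x9d blk=9 s=1: L1-HIT | VC [11]
  [5] addr=0x9c blk=9 s=1: L1-HIT | VC [11]
  [6] addr=0x94 blk=9 s=1: L1-HIT | VC [11]
  [7] addr=0xb2 blk=11 s=1: VC-HIT | VC [9]
  [8] addr=0x9e blk=9 s=1: VC-HIT | VC [11]
  [9] addr=0xbe blk=11 s=1: VC-HIT | VC [9]
  [10] addr=0x90 blk=9 s=1: VC-HIT | VC [11]
  [11] addr=0x93 blk=9 s=1: L1-HIT | VC [11]
  [12] addr=0xb9 blk=11 s=1: VC-HIT | VC [9]
  [13] addr=0xba blk=11 s=1: L1-HIT | VC [9]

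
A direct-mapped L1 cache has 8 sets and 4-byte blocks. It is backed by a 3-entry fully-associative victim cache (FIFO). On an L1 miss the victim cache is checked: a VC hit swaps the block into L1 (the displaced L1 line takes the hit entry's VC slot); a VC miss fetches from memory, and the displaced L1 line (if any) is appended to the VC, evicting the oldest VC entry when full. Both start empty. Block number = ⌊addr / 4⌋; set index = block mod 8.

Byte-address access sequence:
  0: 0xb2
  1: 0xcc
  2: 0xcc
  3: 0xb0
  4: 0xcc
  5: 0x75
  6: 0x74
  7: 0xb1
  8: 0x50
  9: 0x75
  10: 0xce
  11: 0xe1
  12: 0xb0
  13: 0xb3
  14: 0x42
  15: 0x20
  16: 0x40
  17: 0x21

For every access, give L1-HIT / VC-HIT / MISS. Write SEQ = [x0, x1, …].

  [0] addr=0xb2 blk=44 s=4: MISS | VC []
  [1] addr=0xcc blk=51 s=3: MISS | VC []
  [2] addr=0xcc blk=51 s=3: L1-HIT | VC []
  [3] addr=0xb0 blk=44 s=4: L1-HIT | VC []
  [4] addr=0xcc blk=51 s=3: L1-HIT | VC []
  [5] addr=0x75 blk=29 s=5: MISS | VC []
  [6] addr=0x74 blk=29 s=5: L1-HIT | VC []
  [7] addr=0xb1 blk=44 s=4: L1-HIT | VC []
  [8] addr=0x50 blk=20 s=4: MISS | VC [44]
  [9] addr=0x75 blk=29 s=5: L1-HIT | VC [44]
  [10] addr=0xce blk=51 s=3: L1-HIT | VC [44]
  [11] addr=0xe1 blk=56 s=0: MISS | VC [44]
  [12] addr=0xb0 blk=44 s=4: VC-HIT | VC [20]
  [13] addr=0xb3 blk=44 s=4: L1-HIT | VC [20]
  [14] addr=0x42 blk=16 s=0: MISS | VC [20, 56]
  [15] addr=0x20 blk=8 s=0: MISS | VC [20, 56, 16]
  [16] addr=0x40 blk=16 s=0: VC-HIT | VC [20, 56, 8]
  [17] addr=0x21 blk=8 s=0: VC-HIT | VC [20, 56, 16]

SEQ = [MISS, MISS, L1-HIT, L1-HIT, L1-HIT, MISS, L1-HIT, L1-HIT, MISS, L1-HIT, L1-HIT, MISS, VC-HIT, L1-HIT, MISS, MISS, VC-HIT, VC-HIT]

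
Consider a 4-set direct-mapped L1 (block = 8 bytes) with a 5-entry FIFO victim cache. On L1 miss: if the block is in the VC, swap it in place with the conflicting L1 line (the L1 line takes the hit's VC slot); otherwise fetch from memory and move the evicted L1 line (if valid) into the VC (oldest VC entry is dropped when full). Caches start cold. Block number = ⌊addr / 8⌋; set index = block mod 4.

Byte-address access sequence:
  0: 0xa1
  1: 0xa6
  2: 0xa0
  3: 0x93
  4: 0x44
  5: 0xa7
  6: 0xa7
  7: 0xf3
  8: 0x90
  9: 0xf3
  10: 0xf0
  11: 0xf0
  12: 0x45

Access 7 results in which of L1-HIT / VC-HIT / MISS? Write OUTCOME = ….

OUTCOME = MISS

0: 0xa1 (blk 20, set 0) → MISS  vc=[]
1: 0xa6 (blk 20, set 0) → L1-HIT  vc=[]
2: 0xa0 (blk 20, set 0) → L1-HIT  vc=[]
3: 0x93 (blk 18, set 2) → MISS  vc=[]
4: 0x44 (blk 8, set 0) → MISS  vc=[20]
5: 0xa7 (blk 20, set 0) → VC-HIT  vc=[8]
6: 0xa7 (blk 20, set 0) → L1-HIT  vc=[8]
7: 0xf3 (blk 30, set 2) → MISS  vc=[8, 18]
8: 0x90 (blk 18, set 2) → VC-HIT  vc=[8, 30]
9: 0xf3 (blk 30, set 2) → VC-HIT  vc=[8, 18]
10: 0xf0 (blk 30, set 2) → L1-HIT  vc=[8, 18]
11: 0xf0 (blk 30, set 2) → L1-HIT  vc=[8, 18]
12: 0x45 (blk 8, set 0) → VC-HIT  vc=[20, 18]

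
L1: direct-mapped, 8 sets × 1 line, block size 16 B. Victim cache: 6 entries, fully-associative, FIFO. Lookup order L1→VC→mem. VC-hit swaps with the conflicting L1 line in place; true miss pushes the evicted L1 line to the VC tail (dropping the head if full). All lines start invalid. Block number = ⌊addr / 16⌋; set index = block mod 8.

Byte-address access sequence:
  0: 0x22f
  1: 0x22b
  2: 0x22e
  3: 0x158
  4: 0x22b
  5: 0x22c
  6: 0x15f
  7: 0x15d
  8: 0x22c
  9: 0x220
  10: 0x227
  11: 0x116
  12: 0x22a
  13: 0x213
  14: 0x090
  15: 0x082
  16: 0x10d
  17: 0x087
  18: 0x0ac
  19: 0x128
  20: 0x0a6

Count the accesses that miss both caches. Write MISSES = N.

#0 0x22f→b34/s2 MISS; vc=[]
#1 0x22b→b34/s2 L1-HIT; vc=[]
#2 0x22e→b34/s2 L1-HIT; vc=[]
#3 0x158→b21/s5 MISS; vc=[]
#4 0x22b→b34/s2 L1-HIT; vc=[]
#5 0x22c→b34/s2 L1-HIT; vc=[]
#6 0x15f→b21/s5 L1-HIT; vc=[]
#7 0x15d→b21/s5 L1-HIT; vc=[]
#8 0x22c→b34/s2 L1-HIT; vc=[]
#9 0x220→b34/s2 L1-HIT; vc=[]
#10 0x227→b34/s2 L1-HIT; vc=[]
#11 0x116→b17/s1 MISS; vc=[]
#12 0x22a→b34/s2 L1-HIT; vc=[]
#13 0x213→b33/s1 MISS; vc=[17]
#14 0x90→b9/s1 MISS; vc=[17,33]
#15 0x82→b8/s0 MISS; vc=[17,33]
#16 0x10d→b16/s0 MISS; vc=[17,33,8]
#17 0x87→b8/s0 VC-HIT; vc=[17,33,16]
#18 0xac→b10/s2 MISS; vc=[17,33,16,34]
#19 0x128→b18/s2 MISS; vc=[17,33,16,34,10]
#20 0xa6→b10/s2 VC-HIT; vc=[17,33,16,34,18]

MISSES = 9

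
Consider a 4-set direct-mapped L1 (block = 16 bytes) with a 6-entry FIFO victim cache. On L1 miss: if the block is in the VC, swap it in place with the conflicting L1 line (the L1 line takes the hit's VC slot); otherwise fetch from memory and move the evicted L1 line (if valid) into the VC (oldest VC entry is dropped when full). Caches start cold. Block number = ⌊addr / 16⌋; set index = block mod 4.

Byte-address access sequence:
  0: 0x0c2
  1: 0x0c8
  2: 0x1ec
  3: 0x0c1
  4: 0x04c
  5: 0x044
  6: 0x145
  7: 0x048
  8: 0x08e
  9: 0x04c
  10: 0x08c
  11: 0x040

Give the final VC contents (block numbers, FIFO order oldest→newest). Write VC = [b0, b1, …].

VC = [12, 20, 8]

  [0] addr=0xc2 blk=12 s=0: MISS | VC []
  [1] addr=0xc8 blk=12 s=0: L1-HIT | VC []
  [2] addr=0x1ec blk=30 s=2: MISS | VC []
  [3] addr=0xc1 blk=12 s=0: L1-HIT | VC []
  [4] addr=0x4c blk=4 s=0: MISS | VC [12]
  [5] addr=0x44 blk=4 s=0: L1-HIT | VC [12]
  [6] addr=0x145 blk=20 s=0: MISS | VC [12, 4]
  [7] addr=0x48 blk=4 s=0: VC-HIT | VC [12, 20]
  [8] addr=0x8e blk=8 s=0: MISS | VC [12, 20, 4]
  [9] addr=0x4c blk=4 s=0: VC-HIT | VC [12, 20, 8]
  [10] addr=0x8c blk=8 s=0: VC-HIT | VC [12, 20, 4]
  [11] addr=0x40 blk=4 s=0: VC-HIT | VC [12, 20, 8]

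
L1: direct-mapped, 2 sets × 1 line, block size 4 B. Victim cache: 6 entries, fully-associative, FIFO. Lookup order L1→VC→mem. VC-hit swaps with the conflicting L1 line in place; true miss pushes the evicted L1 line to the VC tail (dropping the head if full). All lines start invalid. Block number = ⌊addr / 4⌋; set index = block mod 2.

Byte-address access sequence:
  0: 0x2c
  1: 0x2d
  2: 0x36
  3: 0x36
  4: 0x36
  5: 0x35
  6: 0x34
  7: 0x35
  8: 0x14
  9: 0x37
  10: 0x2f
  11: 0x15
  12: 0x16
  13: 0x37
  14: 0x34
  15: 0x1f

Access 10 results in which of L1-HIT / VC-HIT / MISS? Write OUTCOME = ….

OUTCOME = VC-HIT

0: 0x2c (blk 11, set 1) → MISS  vc=[]
1: 0x2d (blk 11, set 1) → L1-HIT  vc=[]
2: 0x36 (blk 13, set 1) → MISS  vc=[11]
3: 0x36 (blk 13, set 1) → L1-HIT  vc=[11]
4: 0x36 (blk 13, set 1) → L1-HIT  vc=[11]
5: 0x35 (blk 13, set 1) → L1-HIT  vc=[11]
6: 0x34 (blk 13, set 1) → L1-HIT  vc=[11]
7: 0x35 (blk 13, set 1) → L1-HIT  vc=[11]
8: 0x14 (blk 5, set 1) → MISS  vc=[11, 13]
9: 0x37 (blk 13, set 1) → VC-HIT  vc=[11, 5]
10: 0x2f (blk 11, set 1) → VC-HIT  vc=[13, 5]
11: 0x15 (blk 5, set 1) → VC-HIT  vc=[13, 11]
12: 0x16 (blk 5, set 1) → L1-HIT  vc=[13, 11]
13: 0x37 (blk 13, set 1) → VC-HIT  vc=[5, 11]
14: 0x34 (blk 13, set 1) → L1-HIT  vc=[5, 11]
15: 0x1f (blk 7, set 1) → MISS  vc=[5, 11, 13]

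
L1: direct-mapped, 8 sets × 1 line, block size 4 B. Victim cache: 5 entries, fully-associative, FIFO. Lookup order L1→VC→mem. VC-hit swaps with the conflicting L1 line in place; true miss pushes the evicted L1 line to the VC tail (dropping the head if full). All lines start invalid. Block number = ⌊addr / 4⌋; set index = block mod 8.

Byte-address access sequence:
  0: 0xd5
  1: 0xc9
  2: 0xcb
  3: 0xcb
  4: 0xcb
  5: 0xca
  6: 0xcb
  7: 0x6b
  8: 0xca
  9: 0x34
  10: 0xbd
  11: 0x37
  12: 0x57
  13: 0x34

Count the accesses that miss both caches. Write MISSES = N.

MISSES = 6

#0 0xd5→b53/s5 MISS; vc=[]
#1 0xc9→b50/s2 MISS; vc=[]
#2 0xcb→b50/s2 L1-HIT; vc=[]
#3 0xcb→b50/s2 L1-HIT; vc=[]
#4 0xcb→b50/s2 L1-HIT; vc=[]
#5 0xca→b50/s2 L1-HIT; vc=[]
#6 0xcb→b50/s2 L1-HIT; vc=[]
#7 0x6b→b26/s2 MISS; vc=[50]
#8 0xca→b50/s2 VC-HIT; vc=[26]
#9 0x34→b13/s5 MISS; vc=[26,53]
#10 0xbd→b47/s7 MISS; vc=[26,53]
#11 0x37→b13/s5 L1-HIT; vc=[26,53]
#12 0x57→b21/s5 MISS; vc=[26,53,13]
#13 0x34→b13/s5 VC-HIT; vc=[26,53,21]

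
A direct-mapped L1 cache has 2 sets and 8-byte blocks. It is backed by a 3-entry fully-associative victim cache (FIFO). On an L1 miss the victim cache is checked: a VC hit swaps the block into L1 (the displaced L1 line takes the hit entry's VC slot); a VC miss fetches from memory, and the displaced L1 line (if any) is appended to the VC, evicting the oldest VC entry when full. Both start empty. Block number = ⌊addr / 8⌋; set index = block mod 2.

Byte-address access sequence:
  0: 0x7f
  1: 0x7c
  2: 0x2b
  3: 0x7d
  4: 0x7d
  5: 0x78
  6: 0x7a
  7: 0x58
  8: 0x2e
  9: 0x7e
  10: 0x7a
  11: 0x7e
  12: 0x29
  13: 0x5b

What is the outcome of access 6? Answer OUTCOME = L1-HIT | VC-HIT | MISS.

OUTCOME = L1-HIT

#0 0x7f→b15/s1 MISS; vc=[]
#1 0x7c→b15/s1 L1-HIT; vc=[]
#2 0x2b→b5/s1 MISS; vc=[15]
#3 0x7d→b15/s1 VC-HIT; vc=[5]
#4 0x7d→b15/s1 L1-HIT; vc=[5]
#5 0x78→b15/s1 L1-HIT; vc=[5]
#6 0x7a→b15/s1 L1-HIT; vc=[5]
#7 0x58→b11/s1 MISS; vc=[5,15]
#8 0x2e→b5/s1 VC-HIT; vc=[11,15]
#9 0x7e→b15/s1 VC-HIT; vc=[11,5]
#10 0x7a→b15/s1 L1-HIT; vc=[11,5]
#11 0x7e→b15/s1 L1-HIT; vc=[11,5]
#12 0x29→b5/s1 VC-HIT; vc=[11,15]
#13 0x5b→b11/s1 VC-HIT; vc=[5,15]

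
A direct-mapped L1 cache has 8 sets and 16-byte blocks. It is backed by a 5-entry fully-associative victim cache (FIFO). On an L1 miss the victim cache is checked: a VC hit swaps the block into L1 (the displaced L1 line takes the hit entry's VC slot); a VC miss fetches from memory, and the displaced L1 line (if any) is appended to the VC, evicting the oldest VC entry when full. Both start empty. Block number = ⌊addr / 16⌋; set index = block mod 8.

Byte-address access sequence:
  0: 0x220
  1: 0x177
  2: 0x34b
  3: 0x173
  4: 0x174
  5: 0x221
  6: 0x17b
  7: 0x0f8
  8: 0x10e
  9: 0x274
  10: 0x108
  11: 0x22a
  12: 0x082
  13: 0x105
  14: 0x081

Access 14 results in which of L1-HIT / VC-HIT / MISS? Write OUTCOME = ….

0: 0x220 (blk 34, set 2) → MISS  vc=[]
1: 0x177 (blk 23, set 7) → MISS  vc=[]
2: 0x34b (blk 52, set 4) → MISS  vc=[]
3: 0x173 (blk 23, set 7) → L1-HIT  vc=[]
4: 0x174 (blk 23, set 7) → L1-HIT  vc=[]
5: 0x221 (blk 34, set 2) → L1-HIT  vc=[]
6: 0x17b (blk 23, set 7) → L1-HIT  vc=[]
7: 0xf8 (blk 15, set 7) → MISS  vc=[23]
8: 0x10e (blk 16, set 0) → MISS  vc=[23]
9: 0x274 (blk 39, set 7) → MISS  vc=[23, 15]
10: 0x108 (blk 16, set 0) → L1-HIT  vc=[23, 15]
11: 0x22a (blk 34, set 2) → L1-HIT  vc=[23, 15]
12: 0x82 (blk 8, set 0) → MISS  vc=[23, 15, 16]
13: 0x105 (blk 16, set 0) → VC-HIT  vc=[23, 15, 8]
14: 0x81 (blk 8, set 0) → VC-HIT  vc=[23, 15, 16]

OUTCOME = VC-HIT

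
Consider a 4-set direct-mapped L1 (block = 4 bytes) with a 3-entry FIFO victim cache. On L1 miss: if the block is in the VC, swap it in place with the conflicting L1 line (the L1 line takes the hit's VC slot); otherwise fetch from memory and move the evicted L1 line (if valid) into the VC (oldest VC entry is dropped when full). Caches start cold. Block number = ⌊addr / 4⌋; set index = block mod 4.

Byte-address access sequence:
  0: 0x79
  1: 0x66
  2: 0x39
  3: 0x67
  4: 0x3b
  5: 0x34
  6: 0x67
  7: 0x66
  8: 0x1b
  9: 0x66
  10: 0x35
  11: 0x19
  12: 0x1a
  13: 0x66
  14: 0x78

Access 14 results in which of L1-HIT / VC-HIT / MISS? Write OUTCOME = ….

OUTCOME = VC-HIT

#0 0x79→b30/s2 MISS; vc=[]
#1 0x66→b25/s1 MISS; vc=[]
#2 0x39→b14/s2 MISS; vc=[30]
#3 0x67→b25/s1 L1-HIT; vc=[30]
#4 0x3b→b14/s2 L1-HIT; vc=[30]
#5 0x34→b13/s1 MISS; vc=[30,25]
#6 0x67→b25/s1 VC-HIT; vc=[30,13]
#7 0x66→b25/s1 L1-HIT; vc=[30,13]
#8 0x1b→b6/s2 MISS; vc=[30,13,14]
#9 0x66→b25/s1 L1-HIT; vc=[30,13,14]
#10 0x35→b13/s1 VC-HIT; vc=[30,25,14]
#11 0x19→b6/s2 L1-HIT; vc=[30,25,14]
#12 0x1a→b6/s2 L1-HIT; vc=[30,25,14]
#13 0x66→b25/s1 VC-HIT; vc=[30,13,14]
#14 0x78→b30/s2 VC-HIT; vc=[6,13,14]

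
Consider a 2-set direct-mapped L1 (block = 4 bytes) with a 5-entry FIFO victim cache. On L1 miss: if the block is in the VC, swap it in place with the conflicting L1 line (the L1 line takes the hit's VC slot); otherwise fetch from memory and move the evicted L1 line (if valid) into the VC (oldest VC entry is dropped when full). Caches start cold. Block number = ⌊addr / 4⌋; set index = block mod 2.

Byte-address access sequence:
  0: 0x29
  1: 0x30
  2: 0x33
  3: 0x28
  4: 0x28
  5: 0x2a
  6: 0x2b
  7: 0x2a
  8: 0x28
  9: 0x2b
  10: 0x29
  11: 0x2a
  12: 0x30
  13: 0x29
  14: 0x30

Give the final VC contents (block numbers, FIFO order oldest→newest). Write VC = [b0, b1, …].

0: 0x29 (blk 10, set 0) → MISS  vc=[]
1: 0x30 (blk 12, set 0) → MISS  vc=[10]
2: 0x33 (blk 12, set 0) → L1-HIT  vc=[10]
3: 0x28 (blk 10, set 0) → VC-HIT  vc=[12]
4: 0x28 (blk 10, set 0) → L1-HIT  vc=[12]
5: 0x2a (blk 10, set 0) → L1-HIT  vc=[12]
6: 0x2b (blk 10, set 0) → L1-HIT  vc=[12]
7: 0x2a (blk 10, set 0) → L1-HIT  vc=[12]
8: 0x28 (blk 10, set 0) → L1-HIT  vc=[12]
9: 0x2b (blk 10, set 0) → L1-HIT  vc=[12]
10: 0x29 (blk 10, set 0) → L1-HIT  vc=[12]
11: 0x2a (blk 10, set 0) → L1-HIT  vc=[12]
12: 0x30 (blk 12, set 0) → VC-HIT  vc=[10]
13: 0x29 (blk 10, set 0) → VC-HIT  vc=[12]
14: 0x30 (blk 12, set 0) → VC-HIT  vc=[10]

VC = [10]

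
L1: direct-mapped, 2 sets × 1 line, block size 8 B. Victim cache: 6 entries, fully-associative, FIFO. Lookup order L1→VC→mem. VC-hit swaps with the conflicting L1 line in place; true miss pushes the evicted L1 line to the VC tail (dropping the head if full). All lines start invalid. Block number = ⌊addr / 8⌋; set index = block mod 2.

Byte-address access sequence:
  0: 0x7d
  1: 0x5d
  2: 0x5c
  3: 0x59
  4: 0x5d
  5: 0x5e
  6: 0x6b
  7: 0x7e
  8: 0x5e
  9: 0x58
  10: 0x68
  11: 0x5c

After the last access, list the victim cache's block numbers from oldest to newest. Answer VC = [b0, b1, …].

#0 0x7d→b15/s1 MISS; vc=[]
#1 0x5d→b11/s1 MISS; vc=[15]
#2 0x5c→b11/s1 L1-HIT; vc=[15]
#3 0x59→b11/s1 L1-HIT; vc=[15]
#4 0x5d→b11/s1 L1-HIT; vc=[15]
#5 0x5e→b11/s1 L1-HIT; vc=[15]
#6 0x6b→b13/s1 MISS; vc=[15,11]
#7 0x7e→b15/s1 VC-HIT; vc=[13,11]
#8 0x5e→b11/s1 VC-HIT; vc=[13,15]
#9 0x58→b11/s1 L1-HIT; vc=[13,15]
#10 0x68→b13/s1 VC-HIT; vc=[11,15]
#11 0x5c→b11/s1 VC-HIT; vc=[13,15]

VC = [13, 15]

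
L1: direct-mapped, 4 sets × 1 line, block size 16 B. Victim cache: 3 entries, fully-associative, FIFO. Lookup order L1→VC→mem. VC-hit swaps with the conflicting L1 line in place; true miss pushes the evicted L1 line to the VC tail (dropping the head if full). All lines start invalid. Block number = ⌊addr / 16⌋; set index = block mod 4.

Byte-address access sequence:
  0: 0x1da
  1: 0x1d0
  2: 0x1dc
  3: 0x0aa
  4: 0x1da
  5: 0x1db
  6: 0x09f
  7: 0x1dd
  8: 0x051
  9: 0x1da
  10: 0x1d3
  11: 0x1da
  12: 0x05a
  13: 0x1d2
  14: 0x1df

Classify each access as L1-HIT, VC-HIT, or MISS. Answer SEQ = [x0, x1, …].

  [0] addr=0x1da blk=29 s=1: MISS | VC []
  [1] addr=0x1d0 blk=29 s=1: L1-HIT | VC []
  [2] addr=0x1dc blk=29 s=1: L1-HIT | VC []
  [3] addr=0xaa blk=10 s=2: MISS | VC []
  [4] addr=0x1da blk=29 s=1: L1-HIT | VC []
  [5] addr=0x1db blk=29 s=1: L1-HIT | VC []
  [6] addr=0x9f blk=9 s=1: MISS | VC [29]
  [7] addr=0x1dd blk=29 s=1: VC-HIT | VC [9]
  [8] addr=0x51 blk=5 s=1: MISS | VC [9, 29]
  [9] addr=0x1da blk=29 s=1: VC-HIT | VC [9, 5]
  [10] addr=0x1d3 blk=29 s=1: L1-HIT | VC [9, 5]
  [11] addr=0x1da blk=29 s=1: L1-HIT | VC [9, 5]
  [12] addr=0x5a blk=5 s=1: VC-HIT | VC [9, 29]
  [13] addr=0x1d2 blk=29 s=1: VC-HIT | VC [9, 5]
  [14] addr=0x1df blk=29 s=1: L1-HIT | VC [9, 5]

SEQ = [MISS, L1-HIT, L1-HIT, MISS, L1-HIT, L1-HIT, MISS, VC-HIT, MISS, VC-HIT, L1-HIT, L1-HIT, VC-HIT, VC-HIT, L1-HIT]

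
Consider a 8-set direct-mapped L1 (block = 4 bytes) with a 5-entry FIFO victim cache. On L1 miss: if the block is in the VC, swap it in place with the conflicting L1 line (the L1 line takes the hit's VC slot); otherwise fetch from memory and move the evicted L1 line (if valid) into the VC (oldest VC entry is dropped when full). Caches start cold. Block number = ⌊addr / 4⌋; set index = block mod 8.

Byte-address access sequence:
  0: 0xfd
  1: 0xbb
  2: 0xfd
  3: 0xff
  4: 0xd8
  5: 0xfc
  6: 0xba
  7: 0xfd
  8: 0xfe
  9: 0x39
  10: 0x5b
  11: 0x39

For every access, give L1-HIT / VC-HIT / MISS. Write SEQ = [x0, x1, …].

#0 0xfd→b63/s7 MISS; vc=[]
#1 0xbb→b46/s6 MISS; vc=[]
#2 0xfd→b63/s7 L1-HIT; vc=[]
#3 0xff→b63/s7 L1-HIT; vc=[]
#4 0xd8→b54/s6 MISS; vc=[46]
#5 0xfc→b63/s7 L1-HIT; vc=[46]
#6 0xba→b46/s6 VC-HIT; vc=[54]
#7 0xfd→b63/s7 L1-HIT; vc=[54]
#8 0xfe→b63/s7 L1-HIT; vc=[54]
#9 0x39→b14/s6 MISS; vc=[54,46]
#10 0x5b→b22/s6 MISS; vc=[54,46,14]
#11 0x39→b14/s6 VC-HIT; vc=[54,46,22]

SEQ = [MISS, MISS, L1-HIT, L1-HIT, MISS, L1-HIT, VC-HIT, L1-HIT, L1-HIT, MISS, MISS, VC-HIT]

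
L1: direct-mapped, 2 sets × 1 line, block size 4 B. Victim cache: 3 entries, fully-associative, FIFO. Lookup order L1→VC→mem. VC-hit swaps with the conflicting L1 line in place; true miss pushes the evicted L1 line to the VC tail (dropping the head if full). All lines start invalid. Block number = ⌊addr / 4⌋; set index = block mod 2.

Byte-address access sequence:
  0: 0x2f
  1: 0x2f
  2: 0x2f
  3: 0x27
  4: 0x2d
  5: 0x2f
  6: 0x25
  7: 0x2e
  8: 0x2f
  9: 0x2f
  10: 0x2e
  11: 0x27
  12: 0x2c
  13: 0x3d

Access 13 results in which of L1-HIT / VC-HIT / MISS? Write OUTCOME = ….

OUTCOME = MISS

  [0] addr=0x2f blk=11 s=1: MISS | VC []
  [1] addr=0x2f blk=11 s=1: L1-HIT | VC []
  [2] addr=0x2f blk=11 s=1: L1-HIT | VC []
  [3] addr=0x27 blk=9 s=1: MISS | VC [11]
  [4] addr=0x2d blk=11 s=1: VC-HIT | VC [9]
  [5] addr=0x2f blk=11 s=1: L1-HIT | VC [9]
  [6] addr=0x25 blk=9 s=1: VC-HIT | VC [11]
  [7] addr=0x2e blk=11 s=1: VC-HIT | VC [9]
  [8] addr=0x2f blk=11 s=1: L1-HIT | VC [9]
  [9] addr=0x2f blk=11 s=1: L1-HIT | VC [9]
  [10] addr=0x2e blk=11 s=1: L1-HIT | VC [9]
  [11] addr=0x27 blk=9 s=1: VC-HIT | VC [11]
  [12] addr=0x2c blk=11 s=1: VC-HIT | VC [9]
  [13] addr=0x3d blk=15 s=1: MISS | VC [9, 11]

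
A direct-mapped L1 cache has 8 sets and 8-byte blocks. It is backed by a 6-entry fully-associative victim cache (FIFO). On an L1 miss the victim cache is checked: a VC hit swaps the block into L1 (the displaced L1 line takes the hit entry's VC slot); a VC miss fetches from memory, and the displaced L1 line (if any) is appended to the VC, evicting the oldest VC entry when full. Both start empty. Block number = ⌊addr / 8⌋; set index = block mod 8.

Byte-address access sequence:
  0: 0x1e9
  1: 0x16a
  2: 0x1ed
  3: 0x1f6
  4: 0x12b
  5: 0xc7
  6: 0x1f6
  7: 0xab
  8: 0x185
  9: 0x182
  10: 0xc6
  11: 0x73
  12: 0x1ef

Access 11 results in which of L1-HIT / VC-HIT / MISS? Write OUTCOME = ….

  [0] addr=0x1e9 blk=61 s=5: MISS | VC []
  [1] addr=0x16a blk=45 s=5: MISS | VC [61]
  [2] addr=0x1ed blk=61 s=5: VC-HIT | VC [45]
  [3] addr=0x1f6 blk=62 s=6: MISS | VC [45]
  [4] addr=0x12b blk=37 s=5: MISS | VC [45, 61]
  [5] addr=0xc7 blk=24 s=0: MISS | VC [45, 61]
  [6] addr=0x1f6 blk=62 s=6: L1-HIT | VC [45, 61]
  [7] addr=0xab blk=21 s=5: MISS | VC [45, 61, 37]
  [8] addr=0x185 blk=48 s=0: MISS | VC [45, 61, 37, 24]
  [9] addr=0x182 blk=48 s=0: L1-HIT | VC [45, 61, 37, 24]
  [10] addr=0xc6 blk=24 s=0: VC-HIT | VC [45, 61, 37, 48]
  [11] addr=0x73 blk=14 s=6: MISS | VC [45, 61, 37, 48, 62]
  [12] addr=0x1ef blk=61 s=5: VC-HIT | VC [45, 21, 37, 48, 62]

OUTCOME = MISS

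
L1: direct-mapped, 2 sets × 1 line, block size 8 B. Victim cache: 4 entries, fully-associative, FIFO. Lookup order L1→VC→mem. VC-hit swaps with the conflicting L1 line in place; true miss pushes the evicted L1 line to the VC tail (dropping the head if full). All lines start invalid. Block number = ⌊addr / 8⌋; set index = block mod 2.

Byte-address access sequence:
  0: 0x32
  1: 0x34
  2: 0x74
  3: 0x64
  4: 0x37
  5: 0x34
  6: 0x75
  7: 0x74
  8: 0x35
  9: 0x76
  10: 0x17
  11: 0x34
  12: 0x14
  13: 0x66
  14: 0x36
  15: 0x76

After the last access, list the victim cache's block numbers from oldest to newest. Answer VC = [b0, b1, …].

#0 0x32→b6/s0 MISS; vc=[]
#1 0x34→b6/s0 L1-HIT; vc=[]
#2 0x74→b14/s0 MISS; vc=[6]
#3 0x64→b12/s0 MISS; vc=[6,14]
#4 0x37→b6/s0 VC-HIT; vc=[12,14]
#5 0x34→b6/s0 L1-HIT; vc=[12,14]
#6 0x75→b14/s0 VC-HIT; vc=[12,6]
#7 0x74→b14/s0 L1-HIT; vc=[12,6]
#8 0x35→b6/s0 VC-HIT; vc=[12,14]
#9 0x76→b14/s0 VC-HIT; vc=[12,6]
#10 0x17→b2/s0 MISS; vc=[12,6,14]
#11 0x34→b6/s0 VC-HIT; vc=[12,2,14]
#12 0x14→b2/s0 VC-HIT; vc=[12,6,14]
#13 0x66→b12/s0 VC-HIT; vc=[2,6,14]
#14 0x36→b6/s0 VC-HIT; vc=[2,12,14]
#15 0x76→b14/s0 VC-HIT; vc=[2,12,6]

VC = [2, 12, 6]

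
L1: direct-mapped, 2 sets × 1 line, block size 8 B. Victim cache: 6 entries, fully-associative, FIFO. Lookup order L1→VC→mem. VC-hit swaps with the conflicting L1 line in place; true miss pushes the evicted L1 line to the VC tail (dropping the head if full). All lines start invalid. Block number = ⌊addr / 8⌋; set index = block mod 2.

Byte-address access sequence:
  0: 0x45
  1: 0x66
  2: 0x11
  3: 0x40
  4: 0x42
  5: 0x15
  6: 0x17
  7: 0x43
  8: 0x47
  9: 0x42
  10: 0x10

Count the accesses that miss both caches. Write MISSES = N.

#0 0x45→b8/s0 MISS; vc=[]
#1 0x66→b12/s0 MISS; vc=[8]
#2 0x11→b2/s0 MISS; vc=[8,12]
#3 0x40→b8/s0 VC-HIT; vc=[2,12]
#4 0x42→b8/s0 L1-HIT; vc=[2,12]
#5 0x15→b2/s0 VC-HIT; vc=[8,12]
#6 0x17→b2/s0 L1-HIT; vc=[8,12]
#7 0x43→b8/s0 VC-HIT; vc=[2,12]
#8 0x47→b8/s0 L1-HIT; vc=[2,12]
#9 0x42→b8/s0 L1-HIT; vc=[2,12]
#10 0x10→b2/s0 VC-HIT; vc=[8,12]

MISSES = 3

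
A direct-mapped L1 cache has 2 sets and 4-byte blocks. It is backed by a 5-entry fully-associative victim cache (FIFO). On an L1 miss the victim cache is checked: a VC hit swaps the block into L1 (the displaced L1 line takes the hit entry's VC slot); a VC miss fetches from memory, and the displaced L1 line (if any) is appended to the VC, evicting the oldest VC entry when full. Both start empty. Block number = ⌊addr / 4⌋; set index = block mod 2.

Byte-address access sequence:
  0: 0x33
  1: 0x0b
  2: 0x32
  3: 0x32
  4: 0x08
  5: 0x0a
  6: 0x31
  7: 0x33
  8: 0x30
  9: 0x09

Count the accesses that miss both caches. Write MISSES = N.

0: 0x33 (blk 12, set 0) → MISS  vc=[]
1: 0xb (blk 2, set 0) → MISS  vc=[12]
2: 0x32 (blk 12, set 0) → VC-HIT  vc=[2]
3: 0x32 (blk 12, set 0) → L1-HIT  vc=[2]
4: 0x8 (blk 2, set 0) → VC-HIT  vc=[12]
5: 0xa (blk 2, set 0) → L1-HIT  vc=[12]
6: 0x31 (blk 12, set 0) → VC-HIT  vc=[2]
7: 0x33 (blk 12, set 0) → L1-HIT  vc=[2]
8: 0x30 (blk 12, set 0) → L1-HIT  vc=[2]
9: 0x9 (blk 2, set 0) → VC-HIT  vc=[12]

MISSES = 2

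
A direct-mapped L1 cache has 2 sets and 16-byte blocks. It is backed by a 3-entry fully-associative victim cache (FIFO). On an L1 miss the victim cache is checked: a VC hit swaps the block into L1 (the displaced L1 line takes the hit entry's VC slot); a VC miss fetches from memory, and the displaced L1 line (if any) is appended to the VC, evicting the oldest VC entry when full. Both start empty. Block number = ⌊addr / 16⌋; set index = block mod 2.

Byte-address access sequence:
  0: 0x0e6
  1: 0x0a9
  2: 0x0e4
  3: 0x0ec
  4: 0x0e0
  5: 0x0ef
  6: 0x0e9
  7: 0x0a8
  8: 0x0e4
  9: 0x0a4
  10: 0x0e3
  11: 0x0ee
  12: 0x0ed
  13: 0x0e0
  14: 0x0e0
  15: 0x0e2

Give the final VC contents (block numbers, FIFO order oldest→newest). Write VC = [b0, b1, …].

VC = [10]

#0 0xe6→b14/s0 MISS; vc=[]
#1 0xa9→b10/s0 MISS; vc=[14]
#2 0xe4→b14/s0 VC-HIT; vc=[10]
#3 0xec→b14/s0 L1-HIT; vc=[10]
#4 0xe0→b14/s0 L1-HIT; vc=[10]
#5 0xef→b14/s0 L1-HIT; vc=[10]
#6 0xe9→b14/s0 L1-HIT; vc=[10]
#7 0xa8→b10/s0 VC-HIT; vc=[14]
#8 0xe4→b14/s0 VC-HIT; vc=[10]
#9 0xa4→b10/s0 VC-HIT; vc=[14]
#10 0xe3→b14/s0 VC-HIT; vc=[10]
#11 0xee→b14/s0 L1-HIT; vc=[10]
#12 0xed→b14/s0 L1-HIT; vc=[10]
#13 0xe0→b14/s0 L1-HIT; vc=[10]
#14 0xe0→b14/s0 L1-HIT; vc=[10]
#15 0xe2→b14/s0 L1-HIT; vc=[10]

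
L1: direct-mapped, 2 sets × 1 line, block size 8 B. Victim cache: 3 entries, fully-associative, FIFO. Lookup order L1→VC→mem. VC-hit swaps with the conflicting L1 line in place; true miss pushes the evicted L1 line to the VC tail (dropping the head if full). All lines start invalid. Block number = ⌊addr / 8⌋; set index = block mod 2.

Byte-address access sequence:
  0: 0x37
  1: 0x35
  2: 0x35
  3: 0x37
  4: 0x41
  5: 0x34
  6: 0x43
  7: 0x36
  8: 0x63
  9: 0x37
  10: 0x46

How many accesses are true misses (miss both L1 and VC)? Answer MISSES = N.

MISSES = 3

  [0] addr=0x37 blk=6 s=0: MISS | VC []
  [1] addr=0x35 blk=6 s=0: L1-HIT | VC []
  [2] addr=0x35 blk=6 s=0: L1-HIT | VC []
  [3] addr=0x37 blk=6 s=0: L1-HIT | VC []
  [4] addr=0x41 blk=8 s=0: MISS | VC [6]
  [5] addr=0x34 blk=6 s=0: VC-HIT | VC [8]
  [6] addr=0x43 blk=8 s=0: VC-HIT | VC [6]
  [7] addr=0x36 blk=6 s=0: VC-HIT | VC [8]
  [8] addr=0x63 blk=12 s=0: MISS | VC [8, 6]
  [9] addr=0x37 blk=6 s=0: VC-HIT | VC [8, 12]
  [10] addr=0x46 blk=8 s=0: VC-HIT | VC [6, 12]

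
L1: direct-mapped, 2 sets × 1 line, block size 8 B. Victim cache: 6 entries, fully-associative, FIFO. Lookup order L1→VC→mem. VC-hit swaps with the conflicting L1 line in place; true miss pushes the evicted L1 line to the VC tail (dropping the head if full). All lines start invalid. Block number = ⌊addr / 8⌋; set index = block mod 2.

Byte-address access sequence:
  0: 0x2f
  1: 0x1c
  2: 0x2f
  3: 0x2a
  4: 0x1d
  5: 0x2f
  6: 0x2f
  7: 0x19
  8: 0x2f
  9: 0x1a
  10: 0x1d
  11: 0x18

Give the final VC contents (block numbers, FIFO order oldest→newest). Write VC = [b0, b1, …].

VC = [5]

0: 0x2f (blk 5, set 1) → MISS  vc=[]
1: 0x1c (blk 3, set 1) → MISS  vc=[5]
2: 0x2f (blk 5, set 1) → VC-HIT  vc=[3]
3: 0x2a (blk 5, set 1) → L1-HIT  vc=[3]
4: 0x1d (blk 3, set 1) → VC-HIT  vc=[5]
5: 0x2f (blk 5, set 1) → VC-HIT  vc=[3]
6: 0x2f (blk 5, set 1) → L1-HIT  vc=[3]
7: 0x19 (blk 3, set 1) → VC-HIT  vc=[5]
8: 0x2f (blk 5, set 1) → VC-HIT  vc=[3]
9: 0x1a (blk 3, set 1) → VC-HIT  vc=[5]
10: 0x1d (blk 3, set 1) → L1-HIT  vc=[5]
11: 0x18 (blk 3, set 1) → L1-HIT  vc=[5]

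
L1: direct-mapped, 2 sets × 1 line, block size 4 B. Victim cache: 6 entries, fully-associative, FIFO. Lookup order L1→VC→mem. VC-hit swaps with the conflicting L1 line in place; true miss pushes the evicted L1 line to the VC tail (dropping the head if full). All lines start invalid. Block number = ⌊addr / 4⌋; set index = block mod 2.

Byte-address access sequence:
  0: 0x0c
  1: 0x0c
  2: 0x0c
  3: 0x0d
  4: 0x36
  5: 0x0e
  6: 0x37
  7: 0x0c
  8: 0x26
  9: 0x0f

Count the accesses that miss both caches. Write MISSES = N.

  [0] addr=0xc blk=3 s=1: MISS | VC []
  [1] addr=0xc blk=3 s=1: L1-HIT | VC []
  [2] addr=0xc blk=3 s=1: L1-HIT | VC []
  [3] addr=0xd blk=3 s=1: L1-HIT | VC []
  [4] addr=0x36 blk=13 s=1: MISS | VC [3]
  [5] addr=0xe blk=3 s=1: VC-HIT | VC [13]
  [6] addr=0x37 blk=13 s=1: VC-HIT | VC [3]
  [7] addr=0xc blk=3 s=1: VC-HIT | VC [13]
  [8] addr=0x26 blk=9 s=1: MISS | VC [13, 3]
  [9] addr=0xf blk=3 s=1: VC-HIT | VC [13, 9]

MISSES = 3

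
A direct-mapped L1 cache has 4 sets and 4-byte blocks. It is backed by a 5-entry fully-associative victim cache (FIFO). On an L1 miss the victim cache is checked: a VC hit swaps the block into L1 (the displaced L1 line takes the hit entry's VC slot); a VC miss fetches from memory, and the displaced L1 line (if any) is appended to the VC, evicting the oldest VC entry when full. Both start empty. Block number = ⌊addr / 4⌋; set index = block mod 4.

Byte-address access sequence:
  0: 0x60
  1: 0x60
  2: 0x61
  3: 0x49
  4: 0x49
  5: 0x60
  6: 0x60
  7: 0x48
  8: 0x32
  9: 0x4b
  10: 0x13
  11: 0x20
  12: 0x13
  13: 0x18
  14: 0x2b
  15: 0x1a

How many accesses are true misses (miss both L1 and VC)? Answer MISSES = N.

MISSES = 7

0: 0x60 (blk 24, set 0) → MISS  vc=[]
1: 0x60 (blk 24, set 0) → L1-HIT  vc=[]
2: 0x61 (blk 24, set 0) → L1-HIT  vc=[]
3: 0x49 (blk 18, set 2) → MISS  vc=[]
4: 0x49 (blk 18, set 2) → L1-HIT  vc=[]
5: 0x60 (blk 24, set 0) → L1-HIT  vc=[]
6: 0x60 (blk 24, set 0) → L1-HIT  vc=[]
7: 0x48 (blk 18, set 2) → L1-HIT  vc=[]
8: 0x32 (blk 12, set 0) → MISS  vc=[24]
9: 0x4b (blk 18, set 2) → L1-HIT  vc=[24]
10: 0x13 (blk 4, set 0) → MISS  vc=[24, 12]
11: 0x20 (blk 8, set 0) → MISS  vc=[24, 12, 4]
12: 0x13 (blk 4, set 0) → VC-HIT  vc=[24, 12, 8]
13: 0x18 (blk 6, set 2) → MISS  vc=[24, 12, 8, 18]
14: 0x2b (blk 10, set 2) → MISS  vc=[24, 12, 8, 18, 6]
15: 0x1a (blk 6, set 2) → VC-HIT  vc=[24, 12, 8, 18, 10]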